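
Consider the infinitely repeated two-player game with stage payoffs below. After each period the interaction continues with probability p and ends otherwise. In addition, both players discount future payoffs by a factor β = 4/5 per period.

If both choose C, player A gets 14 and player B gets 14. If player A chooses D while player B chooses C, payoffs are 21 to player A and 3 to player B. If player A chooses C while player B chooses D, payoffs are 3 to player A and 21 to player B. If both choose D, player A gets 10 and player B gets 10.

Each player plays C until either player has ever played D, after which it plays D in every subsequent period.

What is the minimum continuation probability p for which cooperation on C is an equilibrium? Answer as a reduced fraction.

Expected continuation weight on next period's payoff is β·p = 4/5·p, which plays the role of the discount factor.
Cooperation requires 4/5·p ≥ (21−14)/(21−10) = 7/11, hence p ≥ 35/44.

35/44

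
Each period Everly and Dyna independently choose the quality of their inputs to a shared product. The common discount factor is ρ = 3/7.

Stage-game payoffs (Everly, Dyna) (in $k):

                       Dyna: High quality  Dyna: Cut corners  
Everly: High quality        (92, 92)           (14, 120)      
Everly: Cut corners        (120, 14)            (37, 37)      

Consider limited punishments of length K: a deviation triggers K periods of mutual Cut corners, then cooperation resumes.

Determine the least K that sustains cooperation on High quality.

No profitable deviation requires (92−37)(ρ+…+ρ^K) ≥ 120−92, i.e. ρ+…+ρ^K ≥ 28/55 ≈ 0.5091.
With ρ = 3/7, the partial sums are K=1: 0.4286, K=2: 0.6122.
K = 2 is the first length at which the sum reaches 0.5091.

2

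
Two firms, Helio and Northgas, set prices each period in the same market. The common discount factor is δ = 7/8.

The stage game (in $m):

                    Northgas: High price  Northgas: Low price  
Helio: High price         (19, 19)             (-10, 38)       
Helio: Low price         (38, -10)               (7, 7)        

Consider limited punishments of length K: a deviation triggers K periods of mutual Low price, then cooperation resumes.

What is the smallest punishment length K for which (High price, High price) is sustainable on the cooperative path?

2

IC: δ(1−δ^K)/(1−δ) ≥ (38−19)/(19−7) = 19/12.
With δ = 7/8: need 1 − δ^K ≥ 19/12·(1−7/8)/(7/8), i.e. δ^K ≤ 0.7738.
Since (7/8)^1 = 0.8750 and (7/8)^2 = 0.7656, the smallest such K is 2.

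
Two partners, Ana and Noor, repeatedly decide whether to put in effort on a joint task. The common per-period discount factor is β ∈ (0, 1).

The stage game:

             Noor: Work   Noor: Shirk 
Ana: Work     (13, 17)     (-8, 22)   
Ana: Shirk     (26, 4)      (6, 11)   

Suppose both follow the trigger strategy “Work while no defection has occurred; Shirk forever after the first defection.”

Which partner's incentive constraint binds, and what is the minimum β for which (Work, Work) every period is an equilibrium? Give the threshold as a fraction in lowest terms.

For Ana: deviation gain 26−13 = 13, per-period punishment loss 13−6 = 7. IC gives β ≥ 13/20.
For Noor: gain 5, loss 6 per period, so β ≥ 5/11.
The tighter constraint is Ana's, so cooperation needs β ≥ 13/20.

Ana; β ≥ 13/20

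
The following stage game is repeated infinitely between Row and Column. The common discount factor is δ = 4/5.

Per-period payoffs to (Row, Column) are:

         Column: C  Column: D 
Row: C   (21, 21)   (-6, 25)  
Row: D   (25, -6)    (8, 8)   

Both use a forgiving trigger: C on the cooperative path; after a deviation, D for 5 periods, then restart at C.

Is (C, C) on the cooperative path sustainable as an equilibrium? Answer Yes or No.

Comparing payoff streams over the 6 periods until play realigns: cooperate → 21(1+δ+…+δ^5); deviate → 25 + 8(δ+…+δ^5).
Cooperation is sustained iff (21−8)(δ+…+δ^5) ≥ 25−21.
δ+…+δ^5 = 4/5·(1−(4/5)^5)/(1−4/5) = 2.6893, and (25−21)/(21−8) = 0.3077.
2.6893 ≥ 0.3077, so cooperation is sustainable.

Yes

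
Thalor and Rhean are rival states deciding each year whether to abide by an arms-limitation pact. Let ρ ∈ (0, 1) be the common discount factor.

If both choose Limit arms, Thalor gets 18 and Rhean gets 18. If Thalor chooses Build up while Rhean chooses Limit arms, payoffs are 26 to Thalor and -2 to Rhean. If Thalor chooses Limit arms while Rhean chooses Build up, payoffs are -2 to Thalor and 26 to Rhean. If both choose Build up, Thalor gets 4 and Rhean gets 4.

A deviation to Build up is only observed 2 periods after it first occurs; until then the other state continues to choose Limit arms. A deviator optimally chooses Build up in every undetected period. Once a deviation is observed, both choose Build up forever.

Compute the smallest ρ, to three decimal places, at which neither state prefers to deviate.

0.603

The best deviation is to choose Build up for all 2 undetected periods, earning 26 each, then 4 forever once detected.
Deviation value: 26(1−ρ^2)/(1−ρ) + 4ρ^2/(1−ρ); cooperation value: 18/(1−ρ).
IC: 18 ≥ 26(1−ρ^2) + 4ρ^2 = 26 − 22ρ^2.
So ρ^2 ≥ 8/22 = 4/11, giving ρ ≥ (4/11)^(1/2) ≈ 0.603.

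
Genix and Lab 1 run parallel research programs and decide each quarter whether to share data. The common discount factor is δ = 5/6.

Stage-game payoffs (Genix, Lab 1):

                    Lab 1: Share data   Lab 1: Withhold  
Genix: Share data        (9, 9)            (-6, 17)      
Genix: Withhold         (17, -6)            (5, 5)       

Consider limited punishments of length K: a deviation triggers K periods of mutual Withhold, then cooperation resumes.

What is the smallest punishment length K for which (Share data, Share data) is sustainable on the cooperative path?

No profitable deviation requires (9−5)(δ+…+δ^K) ≥ 17−9, i.e. δ+…+δ^K ≥ 2 ≈ 2.0000.
With δ = 5/6, the partial sums are K=1: 0.8333, K=2: 1.5278, K=3: 2.1065.
K = 3 is the first length at which the sum reaches 2.0000.

3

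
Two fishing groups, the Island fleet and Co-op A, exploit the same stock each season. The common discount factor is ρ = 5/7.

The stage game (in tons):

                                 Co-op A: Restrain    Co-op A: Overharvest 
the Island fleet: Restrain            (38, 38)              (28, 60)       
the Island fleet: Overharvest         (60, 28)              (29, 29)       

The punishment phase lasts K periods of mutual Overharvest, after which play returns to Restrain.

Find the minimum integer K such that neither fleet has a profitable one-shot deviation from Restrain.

Need Σ_{k=1}^{K} ρ^k ≥ (60−38)/(38−29) = 2.4444 at ρ = 5/7.
At K = 11 the sum is 2.4383 < 2.4444; at K = 12 it is 2.4559 ≥ 2.4444.
So the minimum punishment length is K = 12.

12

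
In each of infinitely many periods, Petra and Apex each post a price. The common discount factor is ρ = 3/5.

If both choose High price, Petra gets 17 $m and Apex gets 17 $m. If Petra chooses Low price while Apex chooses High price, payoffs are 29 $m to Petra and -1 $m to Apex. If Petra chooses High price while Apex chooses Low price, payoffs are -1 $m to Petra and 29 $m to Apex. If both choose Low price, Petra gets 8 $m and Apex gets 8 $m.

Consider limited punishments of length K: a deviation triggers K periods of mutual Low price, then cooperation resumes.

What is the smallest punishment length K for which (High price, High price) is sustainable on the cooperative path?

5

IC: ρ(1−ρ^K)/(1−ρ) ≥ (29−17)/(17−8) = 4/3.
With ρ = 3/5: need 1 − ρ^K ≥ 4/3·(1−3/5)/(3/5), i.e. ρ^K ≤ 0.1111.
Since (3/5)^4 = 0.1296 and (3/5)^5 = 0.0778, the smallest such K is 5.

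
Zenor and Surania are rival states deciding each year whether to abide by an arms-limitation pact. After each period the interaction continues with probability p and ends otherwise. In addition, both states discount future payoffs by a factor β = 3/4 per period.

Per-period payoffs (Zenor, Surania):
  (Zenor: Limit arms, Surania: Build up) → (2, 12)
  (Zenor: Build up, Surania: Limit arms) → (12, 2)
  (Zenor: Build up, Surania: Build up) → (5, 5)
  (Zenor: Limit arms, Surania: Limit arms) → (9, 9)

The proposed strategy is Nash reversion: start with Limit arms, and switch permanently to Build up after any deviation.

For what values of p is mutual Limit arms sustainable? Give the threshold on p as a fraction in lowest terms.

Expected continuation weight on next period's payoff is β·p = 3/4·p, which plays the role of the discount factor.
Cooperation requires 3/4·p ≥ (12−9)/(12−5) = 3/7, hence p ≥ 4/7.

4/7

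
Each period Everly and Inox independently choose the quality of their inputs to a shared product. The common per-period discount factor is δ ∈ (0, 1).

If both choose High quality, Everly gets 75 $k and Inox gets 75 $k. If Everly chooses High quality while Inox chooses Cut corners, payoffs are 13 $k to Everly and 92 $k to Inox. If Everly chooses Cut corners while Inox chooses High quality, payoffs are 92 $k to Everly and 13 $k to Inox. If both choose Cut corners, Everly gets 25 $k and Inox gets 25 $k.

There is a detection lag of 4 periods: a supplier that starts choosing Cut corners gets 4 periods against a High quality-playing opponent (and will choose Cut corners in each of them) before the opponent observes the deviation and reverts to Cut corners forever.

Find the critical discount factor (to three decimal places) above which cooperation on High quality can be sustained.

0.710

Deviating for the 4 undetected periods gains 92−75 = 17 per period over cooperation, then loses 75−25 = 50 per period forever once punishment starts.
Gain: 17(1 + δ + … + δ^3); loss: 50·δ^4/(1−δ).
No profitable deviation ⇔ 17(1−δ^4) ≤ 50·δ^4, i.e. δ^4 ≥ 17/(17+50) = 17/67.
Hence δ ≥ (17/67)^(1/4) ≈ 0.710.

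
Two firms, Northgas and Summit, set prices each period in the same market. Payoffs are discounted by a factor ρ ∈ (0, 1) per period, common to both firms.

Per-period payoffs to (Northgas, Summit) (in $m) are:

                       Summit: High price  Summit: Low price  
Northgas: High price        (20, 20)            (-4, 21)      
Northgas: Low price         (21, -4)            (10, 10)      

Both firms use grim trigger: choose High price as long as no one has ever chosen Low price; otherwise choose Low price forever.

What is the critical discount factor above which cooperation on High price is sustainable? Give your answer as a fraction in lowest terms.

1/11

Cooperation forever yields 20 each period: 20/(1−ρ).
Deviating yields 21 once, then 10 forever: 21 + 10ρ/(1−ρ).
No profitable deviation requires 20/(1−ρ) ≥ 21 + 10ρ/(1−ρ).
Multiplying by (1−ρ): 20 ≥ 21(1−ρ) + 10ρ = 21 − 11ρ.
So 11ρ ≥ 1, i.e. ρ ≥ 1/11.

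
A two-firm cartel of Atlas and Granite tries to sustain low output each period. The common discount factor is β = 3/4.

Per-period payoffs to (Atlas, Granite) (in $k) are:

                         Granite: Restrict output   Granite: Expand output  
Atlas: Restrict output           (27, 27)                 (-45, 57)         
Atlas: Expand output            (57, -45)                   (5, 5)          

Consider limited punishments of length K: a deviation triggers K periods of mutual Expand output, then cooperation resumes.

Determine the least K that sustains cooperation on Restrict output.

Need Σ_{k=1}^{K} β^k ≥ (57−27)/(27−5) = 1.3636 at β = 3/4.
At K = 2 the sum is 1.3125 < 1.3636; at K = 3 it is 1.7344 ≥ 1.3636.
So the minimum punishment length is K = 3.

3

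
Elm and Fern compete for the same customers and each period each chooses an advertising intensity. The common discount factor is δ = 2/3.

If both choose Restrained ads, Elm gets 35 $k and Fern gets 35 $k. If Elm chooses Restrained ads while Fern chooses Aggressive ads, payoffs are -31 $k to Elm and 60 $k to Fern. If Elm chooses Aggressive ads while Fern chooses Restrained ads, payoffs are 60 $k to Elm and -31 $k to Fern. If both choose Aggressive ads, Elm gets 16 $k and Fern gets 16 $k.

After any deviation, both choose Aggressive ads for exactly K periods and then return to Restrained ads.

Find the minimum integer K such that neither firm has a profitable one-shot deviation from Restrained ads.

3

IC: δ(1−δ^K)/(1−δ) ≥ (60−35)/(35−16) = 25/19.
With δ = 2/3: need 1 − δ^K ≥ 25/19·(1−2/3)/(2/3), i.e. δ^K ≤ 0.3421.
Since (2/3)^2 = 0.4444 and (2/3)^3 = 0.2963, the smallest such K is 3.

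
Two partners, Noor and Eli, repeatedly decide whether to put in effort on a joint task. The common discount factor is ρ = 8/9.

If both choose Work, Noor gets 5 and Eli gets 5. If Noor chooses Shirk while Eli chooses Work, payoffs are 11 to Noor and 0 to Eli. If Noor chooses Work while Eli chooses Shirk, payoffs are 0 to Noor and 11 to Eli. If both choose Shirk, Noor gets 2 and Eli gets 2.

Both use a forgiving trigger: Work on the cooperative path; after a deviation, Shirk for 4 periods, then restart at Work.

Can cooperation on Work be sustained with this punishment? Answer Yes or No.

Yes

IC: ρ+…+ρ^4 ≥ (11−5)/(5−2) = 2.
At ρ = 8/9: partial sum = 3.0056 ≥ 2.0000. Cooperation sustainable.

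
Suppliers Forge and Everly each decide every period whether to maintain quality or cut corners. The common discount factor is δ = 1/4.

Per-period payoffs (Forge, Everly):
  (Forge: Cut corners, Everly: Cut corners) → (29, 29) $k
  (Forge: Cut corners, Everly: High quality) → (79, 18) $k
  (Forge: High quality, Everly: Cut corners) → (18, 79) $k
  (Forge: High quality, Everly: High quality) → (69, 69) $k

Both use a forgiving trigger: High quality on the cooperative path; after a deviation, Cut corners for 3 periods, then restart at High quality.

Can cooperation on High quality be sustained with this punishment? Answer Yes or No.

Yes

Comparing payoff streams over the 4 periods until play realigns: cooperate → 69(1+δ+…+δ^3); deviate → 79 + 29(δ+…+δ^3).
Cooperation is sustained iff (69−29)(δ+…+δ^3) ≥ 79−69.
δ+…+δ^3 = 1/4·(1−(1/4)^3)/(1−1/4) = 0.3281, and (79−69)/(69−29) = 0.2500.
0.3281 ≥ 0.2500, so cooperation is sustainable.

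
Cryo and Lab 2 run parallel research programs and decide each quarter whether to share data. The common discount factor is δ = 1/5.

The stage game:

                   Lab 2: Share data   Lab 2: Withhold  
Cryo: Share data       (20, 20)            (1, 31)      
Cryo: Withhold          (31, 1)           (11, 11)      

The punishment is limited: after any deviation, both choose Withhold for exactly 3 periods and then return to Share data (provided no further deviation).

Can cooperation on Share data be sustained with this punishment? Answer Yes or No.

IC: δ+…+δ^3 ≥ (31−20)/(20−11) = 11/9.
At δ = 1/5: partial sum = 0.2480 < 1.2222. Cooperation not sustainable.

No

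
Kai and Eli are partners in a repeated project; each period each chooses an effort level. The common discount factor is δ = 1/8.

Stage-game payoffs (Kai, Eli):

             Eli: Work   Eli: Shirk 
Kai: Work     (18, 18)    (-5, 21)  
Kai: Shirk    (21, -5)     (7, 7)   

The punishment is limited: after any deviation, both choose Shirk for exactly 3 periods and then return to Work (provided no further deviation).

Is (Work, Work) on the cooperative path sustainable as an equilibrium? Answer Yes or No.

No

Comparing payoff streams over the 4 periods until play realigns: cooperate → 18(1+δ+…+δ^3); deviate → 21 + 7(δ+…+δ^3).
Cooperation is sustained iff (18−7)(δ+…+δ^3) ≥ 21−18.
δ+…+δ^3 = 1/8·(1−(1/8)^3)/(1−1/8) = 0.1426, and (21−18)/(18−7) = 0.2727.
0.1426 < 0.2727, so cooperation is not sustainable.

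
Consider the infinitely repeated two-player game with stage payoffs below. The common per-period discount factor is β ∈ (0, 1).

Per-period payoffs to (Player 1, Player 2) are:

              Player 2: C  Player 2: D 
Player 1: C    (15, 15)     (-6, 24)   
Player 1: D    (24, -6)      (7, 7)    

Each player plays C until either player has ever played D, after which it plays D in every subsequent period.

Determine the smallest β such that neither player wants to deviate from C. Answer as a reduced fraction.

Cooperation forever yields 15 each period: 15/(1−β).
Deviating yields 24 once, then 7 forever: 24 + 7β/(1−β).
No profitable deviation requires 15/(1−β) ≥ 24 + 7β/(1−β).
Multiplying by (1−β): 15 ≥ 24(1−β) + 7β = 24 − 17β.
So 17β ≥ 9, i.e. β ≥ 9/17.

9/17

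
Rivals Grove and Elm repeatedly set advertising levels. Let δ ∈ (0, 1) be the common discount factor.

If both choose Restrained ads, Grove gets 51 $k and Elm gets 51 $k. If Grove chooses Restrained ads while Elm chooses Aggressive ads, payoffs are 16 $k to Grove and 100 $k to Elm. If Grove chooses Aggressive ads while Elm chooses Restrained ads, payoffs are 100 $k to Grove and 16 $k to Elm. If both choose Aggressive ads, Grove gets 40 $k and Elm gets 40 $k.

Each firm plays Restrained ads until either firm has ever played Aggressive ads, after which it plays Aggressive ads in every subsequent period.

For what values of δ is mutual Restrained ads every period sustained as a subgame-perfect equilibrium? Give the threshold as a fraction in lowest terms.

49/60

Under grim trigger the critical discount factor is (T−C)/(T−P) with T = 100, C = 51, P = 40.
δ* = (100−51)/(100−40) = 49/60.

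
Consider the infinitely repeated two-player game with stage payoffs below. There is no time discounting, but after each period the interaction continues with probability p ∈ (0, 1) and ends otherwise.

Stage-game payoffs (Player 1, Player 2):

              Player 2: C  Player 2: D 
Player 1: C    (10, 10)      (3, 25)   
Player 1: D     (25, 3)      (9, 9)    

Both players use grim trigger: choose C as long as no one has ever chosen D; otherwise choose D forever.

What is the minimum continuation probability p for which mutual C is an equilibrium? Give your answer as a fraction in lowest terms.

With no time discounting, the continuation probability p plays the role of the discount factor.
Grim-trigger IC: 10/(1−p) ≥ 25 + 9p/(1−p) ⇒ p ≥ (25−10)/(25−9) = 15/16.

15/16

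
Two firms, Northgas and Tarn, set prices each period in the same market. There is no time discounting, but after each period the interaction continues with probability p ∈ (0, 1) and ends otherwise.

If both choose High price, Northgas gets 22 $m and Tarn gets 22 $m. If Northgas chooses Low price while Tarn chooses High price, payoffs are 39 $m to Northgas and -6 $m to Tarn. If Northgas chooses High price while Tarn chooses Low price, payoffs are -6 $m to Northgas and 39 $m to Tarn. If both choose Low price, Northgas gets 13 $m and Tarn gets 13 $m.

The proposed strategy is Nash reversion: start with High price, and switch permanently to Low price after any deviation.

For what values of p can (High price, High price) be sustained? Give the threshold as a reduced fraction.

17/26

With no time discounting, the continuation probability p plays the role of the discount factor.
Grim-trigger IC: 22/(1−p) ≥ 39 + 13p/(1−p) ⇒ p ≥ (39−22)/(39−13) = 17/26.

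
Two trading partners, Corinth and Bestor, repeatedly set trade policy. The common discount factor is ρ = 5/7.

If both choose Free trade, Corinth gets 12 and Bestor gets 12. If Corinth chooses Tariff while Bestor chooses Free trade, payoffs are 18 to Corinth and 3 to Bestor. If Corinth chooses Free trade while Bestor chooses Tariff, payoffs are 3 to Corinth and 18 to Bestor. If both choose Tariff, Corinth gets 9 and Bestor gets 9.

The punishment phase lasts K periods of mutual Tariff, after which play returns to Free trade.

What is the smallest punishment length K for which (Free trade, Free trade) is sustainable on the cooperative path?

5

Need Σ_{k=1}^{K} ρ^k ≥ (18−12)/(12−9) = 2.0000 at ρ = 5/7.
At K = 4 the sum is 1.8492 < 2.0000; at K = 5 it is 2.0352 ≥ 2.0000.
So the minimum punishment length is K = 5.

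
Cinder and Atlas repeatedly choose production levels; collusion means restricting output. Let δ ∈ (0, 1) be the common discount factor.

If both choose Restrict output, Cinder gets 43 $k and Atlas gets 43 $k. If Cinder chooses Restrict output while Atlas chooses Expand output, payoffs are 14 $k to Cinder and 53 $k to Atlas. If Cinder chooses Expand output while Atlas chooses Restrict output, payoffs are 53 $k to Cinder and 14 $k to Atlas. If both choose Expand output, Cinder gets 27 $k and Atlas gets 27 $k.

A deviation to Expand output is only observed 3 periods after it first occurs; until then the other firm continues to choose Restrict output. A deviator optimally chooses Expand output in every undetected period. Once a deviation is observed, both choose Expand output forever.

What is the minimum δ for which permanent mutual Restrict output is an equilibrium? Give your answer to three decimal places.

0.727

A deviator earns 53 for 3 periods, then 27 forever; cooperating earns 43 forever. Multiplying the IC by (1−δ):
43 ≥ 53(1−δ^3) + 27δ^3, so 26·δ^3 ≥ 10 and δ^3 ≥ 5/13.
δ ≥ (5/13)^(1/3) ≈ 0.727.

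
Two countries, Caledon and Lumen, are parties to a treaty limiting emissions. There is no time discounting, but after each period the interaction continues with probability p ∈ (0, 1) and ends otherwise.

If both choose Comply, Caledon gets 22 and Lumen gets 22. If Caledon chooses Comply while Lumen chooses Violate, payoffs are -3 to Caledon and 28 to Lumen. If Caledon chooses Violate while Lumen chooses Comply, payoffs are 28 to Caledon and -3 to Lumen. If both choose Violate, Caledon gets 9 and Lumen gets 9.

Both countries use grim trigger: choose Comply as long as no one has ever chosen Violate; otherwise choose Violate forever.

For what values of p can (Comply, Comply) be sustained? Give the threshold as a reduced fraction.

6/19

Expected cooperation value is 22 + p·22 + p²·22 + … = 22/(1−p); deviation gives 28 + p·9/(1−p).
22 ≥ 28(1−p) + 9p ⇒ 19p ≥ 6 ⇒ p ≥ 6/19.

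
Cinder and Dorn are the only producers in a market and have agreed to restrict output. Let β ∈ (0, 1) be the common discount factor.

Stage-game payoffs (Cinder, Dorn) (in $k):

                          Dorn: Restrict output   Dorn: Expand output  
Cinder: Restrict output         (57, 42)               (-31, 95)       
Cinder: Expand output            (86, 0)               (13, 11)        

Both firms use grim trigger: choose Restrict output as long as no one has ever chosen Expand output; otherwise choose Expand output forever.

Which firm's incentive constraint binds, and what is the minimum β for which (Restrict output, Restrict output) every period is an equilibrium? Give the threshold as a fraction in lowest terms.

Dorn; β ≥ 53/84

Cinder: cooperation gives 57 each period; deviation gives 86 once then 13 forever.
  57/(1−β) ≥ 86 + 13β/(1−β) ⇒ β ≥ 29/73.
Dorn: cooperation gives 42 each period; deviation gives 95 once then 11 forever.
  β ≥ 53/84.
Both must hold, so the binding constraint is Dorn's: β ≥ 53/84.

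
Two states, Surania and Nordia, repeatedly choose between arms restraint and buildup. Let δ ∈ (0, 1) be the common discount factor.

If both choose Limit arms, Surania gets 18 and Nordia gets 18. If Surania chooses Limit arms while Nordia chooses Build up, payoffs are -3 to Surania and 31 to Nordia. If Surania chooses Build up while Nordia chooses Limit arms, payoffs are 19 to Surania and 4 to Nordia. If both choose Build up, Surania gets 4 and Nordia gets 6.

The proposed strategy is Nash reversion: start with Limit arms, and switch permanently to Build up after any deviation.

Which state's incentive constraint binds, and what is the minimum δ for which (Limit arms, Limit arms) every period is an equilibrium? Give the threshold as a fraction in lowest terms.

Nordia; δ ≥ 13/25

For Surania: deviation gain 19−18 = 1, per-period punishment loss 18−4 = 14. IC gives δ ≥ 1/15.
For Nordia: gain 13, loss 12 per period, so δ ≥ 13/25.
The tighter constraint is Nordia's, so cooperation needs δ ≥ 13/25.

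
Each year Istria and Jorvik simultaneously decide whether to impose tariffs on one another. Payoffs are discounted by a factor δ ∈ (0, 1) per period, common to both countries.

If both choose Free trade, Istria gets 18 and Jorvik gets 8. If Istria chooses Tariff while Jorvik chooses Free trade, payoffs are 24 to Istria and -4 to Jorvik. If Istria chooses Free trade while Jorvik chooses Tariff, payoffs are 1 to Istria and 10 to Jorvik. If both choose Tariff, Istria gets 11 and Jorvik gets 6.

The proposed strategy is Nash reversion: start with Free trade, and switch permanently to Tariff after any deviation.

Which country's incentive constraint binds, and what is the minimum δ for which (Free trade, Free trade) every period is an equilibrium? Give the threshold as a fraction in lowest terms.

Istria's threshold: (24−18)/(24−11) = 6/13.
Jorvik's threshold: (10−8)/(10−6) = 1/2.
6/13 < 1/2, so Jorvik binds and δ* = 1/2.

Jorvik; δ ≥ 1/2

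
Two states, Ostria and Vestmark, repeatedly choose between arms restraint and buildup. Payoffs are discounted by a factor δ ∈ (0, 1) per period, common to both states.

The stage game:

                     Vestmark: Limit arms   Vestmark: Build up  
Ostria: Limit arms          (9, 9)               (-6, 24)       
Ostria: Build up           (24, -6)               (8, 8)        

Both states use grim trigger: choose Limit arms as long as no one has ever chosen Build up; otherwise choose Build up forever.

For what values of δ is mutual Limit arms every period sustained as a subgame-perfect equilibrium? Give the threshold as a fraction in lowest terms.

Under grim trigger the critical discount factor is (T−C)/(T−P) with T = 24, C = 9, P = 8.
δ* = (24−9)/(24−8) = 15/16.

15/16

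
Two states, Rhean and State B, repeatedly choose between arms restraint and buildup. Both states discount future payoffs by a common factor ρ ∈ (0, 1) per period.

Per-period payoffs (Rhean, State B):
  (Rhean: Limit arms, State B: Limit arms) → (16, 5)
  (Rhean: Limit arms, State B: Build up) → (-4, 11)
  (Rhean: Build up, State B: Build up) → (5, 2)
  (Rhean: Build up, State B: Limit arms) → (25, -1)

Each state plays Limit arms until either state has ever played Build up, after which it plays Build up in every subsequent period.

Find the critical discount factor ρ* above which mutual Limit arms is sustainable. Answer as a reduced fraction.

2/3

Rhean's threshold: (25−16)/(25−5) = 9/20.
State B's threshold: (11−5)/(11−2) = 2/3.
9/20 < 2/3, so State B binds and ρ* = 2/3.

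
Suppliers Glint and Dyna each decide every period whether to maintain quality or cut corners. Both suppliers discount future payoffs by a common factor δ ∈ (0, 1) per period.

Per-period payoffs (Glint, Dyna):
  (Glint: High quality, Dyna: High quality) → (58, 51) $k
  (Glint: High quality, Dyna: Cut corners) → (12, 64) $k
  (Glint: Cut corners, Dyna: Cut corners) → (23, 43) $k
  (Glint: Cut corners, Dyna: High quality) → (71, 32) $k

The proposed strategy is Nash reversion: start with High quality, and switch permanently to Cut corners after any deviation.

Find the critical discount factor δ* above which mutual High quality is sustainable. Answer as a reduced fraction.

Glint's threshold: (71−58)/(71−23) = 13/48.
Dyna's threshold: (64−51)/(64−43) = 13/21.
13/48 < 13/21, so Dyna binds and δ* = 13/21.

13/21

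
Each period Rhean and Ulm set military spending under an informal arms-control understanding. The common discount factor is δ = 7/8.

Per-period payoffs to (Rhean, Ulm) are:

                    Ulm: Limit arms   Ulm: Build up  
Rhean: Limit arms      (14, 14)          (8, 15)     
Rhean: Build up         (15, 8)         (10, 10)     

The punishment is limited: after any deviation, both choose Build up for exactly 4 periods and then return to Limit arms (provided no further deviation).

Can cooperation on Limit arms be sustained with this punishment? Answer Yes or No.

Yes

A one-shot deviation gives 15 now, then 10 for 4 periods, then back to 14.
Gain from deviating: (15−14) today; loss: (14−10) in each of the next 4 periods.
No-deviation condition: (14−10)(δ+…+δ^4) ≥ 15−14, i.e. δ+…+δ^4 ≥ 1/4.
At δ = 7/8: δ+…+δ^4 = 2.8967 ≥ 0.2500.
So cooperation is sustainable.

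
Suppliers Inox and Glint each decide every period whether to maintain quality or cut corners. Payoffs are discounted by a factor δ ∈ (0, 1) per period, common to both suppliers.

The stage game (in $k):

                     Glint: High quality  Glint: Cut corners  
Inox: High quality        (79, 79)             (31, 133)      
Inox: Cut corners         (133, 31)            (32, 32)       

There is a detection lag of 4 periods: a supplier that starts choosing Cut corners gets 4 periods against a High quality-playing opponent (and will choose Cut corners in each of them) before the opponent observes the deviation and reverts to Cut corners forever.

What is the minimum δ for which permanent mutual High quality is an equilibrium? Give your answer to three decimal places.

0.855

A deviator earns 133 for 4 periods, then 32 forever; cooperating earns 79 forever. Multiplying the IC by (1−δ):
79 ≥ 133(1−δ^4) + 32δ^4, so 101·δ^4 ≥ 54 and δ^4 ≥ 54/101.
δ ≥ (54/101)^(1/4) ≈ 0.855.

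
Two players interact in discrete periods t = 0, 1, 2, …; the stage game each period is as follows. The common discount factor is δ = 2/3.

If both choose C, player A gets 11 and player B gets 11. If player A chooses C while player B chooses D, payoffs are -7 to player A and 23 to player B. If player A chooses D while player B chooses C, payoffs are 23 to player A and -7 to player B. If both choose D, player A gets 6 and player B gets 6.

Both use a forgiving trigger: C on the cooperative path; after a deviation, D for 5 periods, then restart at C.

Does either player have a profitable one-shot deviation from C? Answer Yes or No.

Yes

A one-shot deviation gives 23 now, then 6 for 5 periods, then back to 11.
Gain from deviating: (23−11) today; loss: (11−6) in each of the next 5 periods.
No-deviation condition: (11−6)(δ+…+δ^5) ≥ 23−11, i.e. δ+…+δ^5 ≥ 12/5.
At δ = 2/3: δ+…+δ^5 = 1.7366 < 2.4000.
So cooperation is not sustainable.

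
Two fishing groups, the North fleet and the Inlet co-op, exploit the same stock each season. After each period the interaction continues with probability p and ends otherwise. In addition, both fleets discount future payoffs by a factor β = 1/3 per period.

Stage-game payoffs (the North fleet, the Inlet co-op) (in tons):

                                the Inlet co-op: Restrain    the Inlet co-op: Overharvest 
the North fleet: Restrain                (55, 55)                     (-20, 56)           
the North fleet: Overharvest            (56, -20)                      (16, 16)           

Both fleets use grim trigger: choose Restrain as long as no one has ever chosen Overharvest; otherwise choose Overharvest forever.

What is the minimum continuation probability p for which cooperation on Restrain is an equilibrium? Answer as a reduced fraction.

Expected continuation weight on next period's payoff is β·p = 1/3·p, which plays the role of the discount factor.
Cooperation requires 1/3·p ≥ (56−55)/(56−16) = 1/40, hence p ≥ 3/40.

3/40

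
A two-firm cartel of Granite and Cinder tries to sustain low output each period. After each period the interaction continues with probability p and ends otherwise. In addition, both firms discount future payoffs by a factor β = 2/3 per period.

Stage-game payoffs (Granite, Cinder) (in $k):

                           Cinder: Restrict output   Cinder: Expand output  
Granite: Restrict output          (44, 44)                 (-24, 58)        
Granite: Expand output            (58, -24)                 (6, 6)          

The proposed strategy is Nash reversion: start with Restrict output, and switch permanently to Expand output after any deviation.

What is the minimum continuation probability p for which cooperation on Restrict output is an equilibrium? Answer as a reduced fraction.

With continuation probability p and discount β, the effective per-period discount factor is βp.
Grim-trigger IC: βp ≥ (58−44)/(58−6) = 7/26.
So p ≥ (7/26)/(2/3) = 21/52.

21/52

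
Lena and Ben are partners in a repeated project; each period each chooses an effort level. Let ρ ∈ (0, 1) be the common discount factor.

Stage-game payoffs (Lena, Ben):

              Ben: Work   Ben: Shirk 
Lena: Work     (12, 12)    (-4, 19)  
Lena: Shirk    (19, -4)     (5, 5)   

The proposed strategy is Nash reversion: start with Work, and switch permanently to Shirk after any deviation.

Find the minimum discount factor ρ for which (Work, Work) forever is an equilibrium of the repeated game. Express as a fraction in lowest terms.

1/2

12/(1−ρ) ≥ 19 + 5ρ/(1−ρ)
12 ≥ 19 − 14ρ
ρ ≥ 7/14 = 1/2.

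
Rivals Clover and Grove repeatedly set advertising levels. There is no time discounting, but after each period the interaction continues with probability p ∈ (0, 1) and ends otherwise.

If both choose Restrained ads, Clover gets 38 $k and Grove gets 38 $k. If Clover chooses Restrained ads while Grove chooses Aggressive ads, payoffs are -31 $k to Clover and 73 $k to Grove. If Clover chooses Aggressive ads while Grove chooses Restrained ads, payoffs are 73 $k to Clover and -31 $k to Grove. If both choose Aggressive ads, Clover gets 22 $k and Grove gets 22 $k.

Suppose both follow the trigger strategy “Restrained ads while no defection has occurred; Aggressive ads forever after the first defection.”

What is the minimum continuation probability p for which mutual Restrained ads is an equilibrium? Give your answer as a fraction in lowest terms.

35/51

With no time discounting, the continuation probability p plays the role of the discount factor.
Grim-trigger IC: 38/(1−p) ≥ 73 + 22p/(1−p) ⇒ p ≥ (73−38)/(73−22) = 35/51.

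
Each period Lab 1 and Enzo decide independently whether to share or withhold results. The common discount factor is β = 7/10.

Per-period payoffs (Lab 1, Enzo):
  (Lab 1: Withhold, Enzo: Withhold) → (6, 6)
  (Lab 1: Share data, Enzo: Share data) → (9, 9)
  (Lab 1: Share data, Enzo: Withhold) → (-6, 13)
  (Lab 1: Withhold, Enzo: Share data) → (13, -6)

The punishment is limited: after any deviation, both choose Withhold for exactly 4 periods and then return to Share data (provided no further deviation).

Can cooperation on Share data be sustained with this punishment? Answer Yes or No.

Yes

A one-shot deviation gives 13 now, then 6 for 4 periods, then back to 9.
Gain from deviating: (13−9) today; loss: (9−6) in each of the next 4 periods.
No-deviation condition: (9−6)(β+…+β^4) ≥ 13−9, i.e. β+…+β^4 ≥ 4/3.
At β = 7/10: β+…+β^4 = 1.7731 ≥ 1.3333.
So cooperation is sustainable.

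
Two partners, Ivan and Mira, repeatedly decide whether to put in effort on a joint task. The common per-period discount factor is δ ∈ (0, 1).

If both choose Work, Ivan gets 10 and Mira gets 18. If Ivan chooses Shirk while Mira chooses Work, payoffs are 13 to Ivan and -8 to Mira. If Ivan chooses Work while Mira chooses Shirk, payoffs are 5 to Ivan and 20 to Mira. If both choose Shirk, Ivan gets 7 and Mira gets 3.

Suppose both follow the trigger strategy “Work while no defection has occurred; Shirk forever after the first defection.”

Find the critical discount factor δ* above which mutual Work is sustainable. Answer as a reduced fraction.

For Ivan: deviation gain 13−10 = 3, per-period punishment loss 10−7 = 3. IC gives δ ≥ 3/6 = 1/2.
For Mira: gain 2, loss 15 per period, so δ ≥ 2/17.
The tighter constraint is Ivan's, so cooperation needs δ ≥ 1/2.

1/2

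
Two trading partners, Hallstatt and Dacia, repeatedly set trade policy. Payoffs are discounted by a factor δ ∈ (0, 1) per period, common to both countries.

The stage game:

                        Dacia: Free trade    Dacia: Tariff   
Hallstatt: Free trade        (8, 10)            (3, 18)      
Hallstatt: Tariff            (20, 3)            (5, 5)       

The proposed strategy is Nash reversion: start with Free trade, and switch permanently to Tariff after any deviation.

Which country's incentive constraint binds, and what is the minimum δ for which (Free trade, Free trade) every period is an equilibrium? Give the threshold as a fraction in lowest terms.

Hallstatt: cooperation gives 8 each period; deviation gives 20 once then 5 forever.
  8/(1−δ) ≥ 20 + 5δ/(1−δ) ⇒ δ ≥ 12/15 = 4/5.
Dacia: cooperation gives 10 each period; deviation gives 18 once then 5 forever.
  δ ≥ 8/13.
Both must hold, so the binding constraint is Hallstatt's: δ ≥ 4/5.

Hallstatt; δ ≥ 4/5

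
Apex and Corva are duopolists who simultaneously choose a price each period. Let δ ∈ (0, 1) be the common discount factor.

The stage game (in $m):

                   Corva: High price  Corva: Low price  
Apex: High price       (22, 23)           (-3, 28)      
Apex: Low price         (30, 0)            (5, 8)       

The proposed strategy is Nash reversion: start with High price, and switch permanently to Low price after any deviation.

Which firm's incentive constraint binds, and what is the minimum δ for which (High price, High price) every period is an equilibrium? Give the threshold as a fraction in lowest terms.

Apex's threshold: (30−22)/(30−5) = 8/25.
Corva's threshold: (28−23)/(28−8) = 1/4.
8/25 > 1/4, so Apex binds and δ* = 8/25.

Apex; δ ≥ 8/25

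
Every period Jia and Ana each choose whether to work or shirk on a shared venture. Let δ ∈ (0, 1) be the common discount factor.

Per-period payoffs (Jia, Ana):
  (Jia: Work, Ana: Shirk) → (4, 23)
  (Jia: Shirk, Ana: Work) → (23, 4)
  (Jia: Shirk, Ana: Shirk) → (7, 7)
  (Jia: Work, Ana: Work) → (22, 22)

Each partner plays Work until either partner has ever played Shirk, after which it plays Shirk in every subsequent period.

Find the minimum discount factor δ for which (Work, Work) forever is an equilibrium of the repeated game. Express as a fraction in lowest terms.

1/16

Under grim trigger the critical discount factor is (T−C)/(T−P) with T = 23, C = 22, P = 7.
δ* = (23−22)/(23−7) = 1/16.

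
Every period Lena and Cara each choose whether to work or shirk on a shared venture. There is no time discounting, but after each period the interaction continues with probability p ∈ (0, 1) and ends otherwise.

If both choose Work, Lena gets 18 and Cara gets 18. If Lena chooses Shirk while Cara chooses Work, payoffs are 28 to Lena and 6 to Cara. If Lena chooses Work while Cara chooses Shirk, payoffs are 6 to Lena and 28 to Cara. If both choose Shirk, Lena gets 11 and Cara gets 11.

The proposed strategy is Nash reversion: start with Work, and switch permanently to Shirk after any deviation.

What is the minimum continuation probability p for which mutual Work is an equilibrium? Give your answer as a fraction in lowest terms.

Expected cooperation value is 18 + p·18 + p²·18 + … = 18/(1−p); deviation gives 28 + p·11/(1−p).
18 ≥ 28(1−p) + 11p ⇒ 17p ≥ 10 ⇒ p ≥ 10/17.

10/17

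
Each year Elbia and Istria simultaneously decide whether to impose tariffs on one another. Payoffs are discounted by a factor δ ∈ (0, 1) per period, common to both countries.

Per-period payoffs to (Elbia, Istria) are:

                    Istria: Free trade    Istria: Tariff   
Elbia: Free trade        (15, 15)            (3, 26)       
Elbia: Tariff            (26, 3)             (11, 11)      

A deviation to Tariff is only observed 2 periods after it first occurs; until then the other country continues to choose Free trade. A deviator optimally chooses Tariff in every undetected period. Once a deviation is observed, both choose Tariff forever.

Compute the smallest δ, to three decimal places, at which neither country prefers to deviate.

Deviating for the 2 undetected periods gains 26−15 = 11 per period over cooperation, then loses 15−11 = 4 per period forever once punishment starts.
Gain: 11(1 + δ + … + δ^1); loss: 4·δ^2/(1−δ).
No profitable deviation ⇔ 11(1−δ^2) ≤ 4·δ^2, i.e. δ^2 ≥ 11/(11+4) = 11/15.
Hence δ ≥ (11/15)^(1/2) ≈ 0.856.

0.856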